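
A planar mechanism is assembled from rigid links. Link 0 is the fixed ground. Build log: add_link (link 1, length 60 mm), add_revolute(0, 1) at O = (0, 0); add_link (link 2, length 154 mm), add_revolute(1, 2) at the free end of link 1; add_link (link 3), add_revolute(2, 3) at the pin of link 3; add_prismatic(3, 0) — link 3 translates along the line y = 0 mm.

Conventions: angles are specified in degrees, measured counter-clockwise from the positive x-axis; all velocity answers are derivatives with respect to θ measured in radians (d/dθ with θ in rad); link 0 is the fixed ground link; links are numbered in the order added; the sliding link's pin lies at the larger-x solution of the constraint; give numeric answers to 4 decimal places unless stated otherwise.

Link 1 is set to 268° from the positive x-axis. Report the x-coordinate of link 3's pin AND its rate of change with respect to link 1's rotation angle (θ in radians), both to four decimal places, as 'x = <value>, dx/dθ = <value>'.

geometry: r = 60 mm, L = 154 mm, e = 0 mm
crank pin P = (r cos θ, r sin θ) = (-2.093970, -59.963450)
h = r sin θ − e = -59.963450 − 0 = -59.963450
x = r cos θ + √(L² − h²) = -2.093970 + 141.846342 = 139.752372
dx/dθ = −r sin θ − h·r cos θ/√(L² − h²) (θ in radians; h = -59.963450) = 59.078255

x = 139.7524, dx/dθ = 59.0783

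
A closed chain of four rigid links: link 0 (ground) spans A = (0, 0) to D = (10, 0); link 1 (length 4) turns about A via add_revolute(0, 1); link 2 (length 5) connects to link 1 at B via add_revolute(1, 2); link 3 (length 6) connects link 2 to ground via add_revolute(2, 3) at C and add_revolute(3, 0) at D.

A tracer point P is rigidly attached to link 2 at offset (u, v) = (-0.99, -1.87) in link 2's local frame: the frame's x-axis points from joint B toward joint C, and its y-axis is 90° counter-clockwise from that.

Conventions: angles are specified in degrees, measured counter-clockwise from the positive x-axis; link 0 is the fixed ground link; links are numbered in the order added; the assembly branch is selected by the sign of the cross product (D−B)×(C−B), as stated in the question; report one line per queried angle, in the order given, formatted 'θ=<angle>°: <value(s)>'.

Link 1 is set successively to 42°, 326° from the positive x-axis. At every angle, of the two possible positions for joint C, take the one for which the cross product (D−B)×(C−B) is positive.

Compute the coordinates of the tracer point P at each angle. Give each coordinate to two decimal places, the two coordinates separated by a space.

A=(0,0), D=(10.00,0)
θ=42°: B = A + 4.00·(cos42°, sin42°) = (2.9726, 2.6765)
θ=42°: |BD| = 7.5199
θ=42°: circle(B,5.00) ∩ circle(D,6.00): a=3.0285, h=3.9784
θ=42°:   candidates: C₊=(7.2188,5.3165) cross=29.917; C₋=(4.3868,-2.1193) cross=-29.917
θ=42°:   branch + wants cross > 0 → take C=(7.2188,5.3165) (cross=29.917)
θ=42°: ex = (C−B)/|BC| = (0.8492,0.5280); ey = (-0.5280,0.8492)
θ=42°: P = B + -0.99·ex + -1.87·ey = (3.1192,0.5657)
θ=326°: B = A + 4.00·(cos326°, sin326°) = (3.3162, -2.2368)
θ=326°: |BD| = 7.0482
θ=326°: circle(B,5.00) ∩ circle(D,6.00): a=2.7438, h=4.1799
θ=326°:   candidates: C₊=(4.5916,2.5978) cross=29.461; C₋=(7.2446,-5.3299) cross=-29.461
θ=326°:   branch + wants cross > 0 → take C=(4.5916,2.5978) (cross=29.461)
θ=326°: ex = (C−B)/|BC| = (0.2551,0.9669); ey = (-0.9669,0.2551)
θ=326°: P = B + -0.99·ex + -1.87·ey = (4.8718,-3.6710)

θ=42°: 3.12 0.57
θ=326°: 4.87 -3.67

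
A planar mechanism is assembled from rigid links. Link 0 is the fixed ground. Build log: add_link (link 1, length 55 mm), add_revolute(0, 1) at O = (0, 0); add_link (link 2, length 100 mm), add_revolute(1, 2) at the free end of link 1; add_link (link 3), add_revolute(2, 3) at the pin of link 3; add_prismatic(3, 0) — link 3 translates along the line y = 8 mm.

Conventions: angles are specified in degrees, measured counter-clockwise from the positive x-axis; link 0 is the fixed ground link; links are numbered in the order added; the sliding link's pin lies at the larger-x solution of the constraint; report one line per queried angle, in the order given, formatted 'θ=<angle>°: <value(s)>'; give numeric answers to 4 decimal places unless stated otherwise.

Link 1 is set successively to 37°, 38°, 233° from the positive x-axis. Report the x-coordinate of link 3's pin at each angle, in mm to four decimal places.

geometry: r = 55 mm, L = 100 mm, e = 8 mm
θ=37°: crank pin P = (r cos θ, r sin θ) = (43.924953, 33.099826)
θ=37°: h = r sin θ − e = 33.099826 − 8 = 25.099826
θ=37°: x = r cos θ + √(L² − h²) = 43.924953 + 96.798754 = 140.723707
θ=38°: crank pin P = (r cos θ, r sin θ) = (43.340591, 33.861381)
θ=38°: h = r sin θ − e = 33.861381 − 8 = 25.861381
θ=38°: x = r cos θ + √(L² − h²) = 43.340591 + 96.598080 = 139.938671
θ=233°: crank pin P = (r cos θ, r sin θ) = (-33.099826, -43.924953)
θ=233°: h = r sin θ − e = -43.924953 − 8 = -51.924953
θ=233°: x = r cos θ + √(L² − h²) = -33.099826 + 85.462268 = 52.362442

θ=37°: 140.7237
θ=38°: 139.9387
θ=233°: 52.3624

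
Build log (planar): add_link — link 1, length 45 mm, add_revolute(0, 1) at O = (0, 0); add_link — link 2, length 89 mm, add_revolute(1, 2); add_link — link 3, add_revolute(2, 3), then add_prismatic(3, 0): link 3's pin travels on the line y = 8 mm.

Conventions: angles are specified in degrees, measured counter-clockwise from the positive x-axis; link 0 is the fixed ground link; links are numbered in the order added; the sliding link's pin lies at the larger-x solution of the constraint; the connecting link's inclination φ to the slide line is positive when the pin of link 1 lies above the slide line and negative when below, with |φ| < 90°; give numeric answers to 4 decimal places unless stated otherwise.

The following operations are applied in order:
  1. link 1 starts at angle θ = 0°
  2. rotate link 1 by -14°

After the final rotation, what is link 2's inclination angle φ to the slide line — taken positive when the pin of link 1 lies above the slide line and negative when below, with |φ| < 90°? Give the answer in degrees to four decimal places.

geometry: r = 45 mm, L = 89 mm, e = 8 mm; θ starts at 0°
rotate link 1 by -14°: θ ← 0° -14° = -14°
h = r sin θ − e = -10.886485 − 8 = -18.886485
sin φ = h / L = -18.886485 / 89 = -0.21220770
φ = arcsin(-0.21220770) = -12.251761°

-12.2518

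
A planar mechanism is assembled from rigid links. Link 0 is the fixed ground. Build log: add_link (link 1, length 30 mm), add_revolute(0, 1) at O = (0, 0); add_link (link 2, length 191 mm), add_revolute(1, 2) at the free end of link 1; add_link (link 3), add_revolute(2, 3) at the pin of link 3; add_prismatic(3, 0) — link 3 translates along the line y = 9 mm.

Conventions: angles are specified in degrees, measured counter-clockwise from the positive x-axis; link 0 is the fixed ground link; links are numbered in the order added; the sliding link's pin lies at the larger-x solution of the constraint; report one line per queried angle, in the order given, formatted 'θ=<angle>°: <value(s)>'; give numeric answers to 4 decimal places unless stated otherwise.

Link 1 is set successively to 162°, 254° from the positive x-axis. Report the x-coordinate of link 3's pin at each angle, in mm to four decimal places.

geometry: r = 30 mm, L = 191 mm, e = 9 mm
θ=162°: crank pin P = (r cos θ, r sin θ) = (-28.531695, 9.270510)
θ=162°: h = r sin θ − e = 9.270510 − 9 = 0.270510
θ=162°: x = r cos θ + √(L² − h²) = -28.531695 + 190.999808 = 162.468113
θ=254°: crank pin P = (r cos θ, r sin θ) = (-8.269121, -28.837851)
θ=254°: h = r sin θ − e = -28.837851 − 9 = -37.837851
θ=254°: x = r cos θ + √(L² − h²) = -8.269121 + 187.214575 = 178.945454

θ=162°: 162.4681
θ=254°: 178.9455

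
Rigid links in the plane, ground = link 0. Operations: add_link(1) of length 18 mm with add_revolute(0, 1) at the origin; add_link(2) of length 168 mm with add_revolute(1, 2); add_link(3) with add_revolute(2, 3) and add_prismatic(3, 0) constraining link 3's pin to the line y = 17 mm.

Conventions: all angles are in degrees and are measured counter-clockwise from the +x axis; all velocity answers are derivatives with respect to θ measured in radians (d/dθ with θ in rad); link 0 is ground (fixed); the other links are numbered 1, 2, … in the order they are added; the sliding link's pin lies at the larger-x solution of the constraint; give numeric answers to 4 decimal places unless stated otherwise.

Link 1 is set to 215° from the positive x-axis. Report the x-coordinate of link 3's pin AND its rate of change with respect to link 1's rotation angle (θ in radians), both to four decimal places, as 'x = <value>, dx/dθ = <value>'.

geometry: r = 18 mm, L = 168 mm, e = 17 mm
crank pin P = (r cos θ, r sin θ) = (-14.744737, -10.324376)
h = r sin θ − e = -10.324376 − 17 = -27.324376
x = r cos θ + √(L² − h²) = -14.744737 + 165.763019 = 151.018282
dx/dθ = −r sin θ − h·r cos θ/√(L² − h²) (θ in radians; h = -27.324376) = 7.893853

x = 151.0183, dx/dθ = 7.8939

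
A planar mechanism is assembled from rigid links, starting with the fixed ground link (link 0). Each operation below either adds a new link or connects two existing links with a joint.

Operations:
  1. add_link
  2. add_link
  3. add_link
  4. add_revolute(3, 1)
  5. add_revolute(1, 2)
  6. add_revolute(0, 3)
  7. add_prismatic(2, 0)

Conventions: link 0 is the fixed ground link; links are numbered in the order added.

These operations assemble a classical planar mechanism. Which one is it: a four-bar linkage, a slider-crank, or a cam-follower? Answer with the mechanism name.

links: 4 (incl. ground); joints: 3 revolute, 1 prismatic, 0 higher (cam) pair, forming one closed loop
4 links, 3 revolutes + 1 prismatic in one loop → slider-crank

slider-crank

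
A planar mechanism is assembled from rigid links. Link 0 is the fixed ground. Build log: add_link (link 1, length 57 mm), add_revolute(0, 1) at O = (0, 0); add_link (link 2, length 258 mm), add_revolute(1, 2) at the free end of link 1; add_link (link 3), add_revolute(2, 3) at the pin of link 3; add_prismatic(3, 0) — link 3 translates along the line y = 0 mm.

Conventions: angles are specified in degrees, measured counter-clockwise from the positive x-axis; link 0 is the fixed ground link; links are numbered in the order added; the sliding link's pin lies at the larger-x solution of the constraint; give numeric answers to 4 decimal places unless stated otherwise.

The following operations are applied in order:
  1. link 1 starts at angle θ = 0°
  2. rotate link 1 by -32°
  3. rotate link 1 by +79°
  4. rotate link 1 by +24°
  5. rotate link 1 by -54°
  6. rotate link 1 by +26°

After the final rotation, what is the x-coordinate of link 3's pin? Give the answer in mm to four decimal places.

geometry: r = 57 mm, L = 258 mm, e = 0 mm; θ starts at 0°
rotate link 1 by -32°: θ ← 0° -32° = -32°
rotate link 1 by +79°: θ ← -32° +79° = 47°
rotate link 1 by +24°: θ ← 47° +24° = 71°
rotate link 1 by -54°: θ ← 71° -54° = 17°
rotate link 1 by +26°: θ ← 17° +26° = 43°
crank pin P = (r cos θ, r sin θ) = (41.687161, 38.873907)
h = r sin θ − e = 38.873907 − 0 = 38.873907
x = r cos θ + √(L² − h²) = 41.687161 + 255.054542 = 296.741703

296.7417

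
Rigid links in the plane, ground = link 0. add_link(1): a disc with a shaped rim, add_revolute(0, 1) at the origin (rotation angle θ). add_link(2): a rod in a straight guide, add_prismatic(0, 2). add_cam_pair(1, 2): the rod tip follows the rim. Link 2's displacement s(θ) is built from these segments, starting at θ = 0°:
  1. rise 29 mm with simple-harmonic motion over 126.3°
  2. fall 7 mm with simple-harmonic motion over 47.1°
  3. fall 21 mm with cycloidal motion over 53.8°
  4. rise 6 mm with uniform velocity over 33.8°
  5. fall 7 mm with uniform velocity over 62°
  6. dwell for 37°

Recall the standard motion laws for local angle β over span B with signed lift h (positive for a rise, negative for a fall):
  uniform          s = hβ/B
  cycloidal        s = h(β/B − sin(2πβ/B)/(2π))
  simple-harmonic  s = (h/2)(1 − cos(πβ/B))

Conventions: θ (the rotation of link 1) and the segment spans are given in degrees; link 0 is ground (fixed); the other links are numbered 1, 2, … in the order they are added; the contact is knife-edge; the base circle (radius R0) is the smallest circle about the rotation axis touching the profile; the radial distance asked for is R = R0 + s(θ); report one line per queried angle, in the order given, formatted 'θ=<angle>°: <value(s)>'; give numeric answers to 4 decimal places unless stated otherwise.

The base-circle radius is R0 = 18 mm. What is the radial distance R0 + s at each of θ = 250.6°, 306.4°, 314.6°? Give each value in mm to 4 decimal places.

segment 1 (0° to 126.3°, simple-harmonic, h = 29) is passed completely: s = 0.0000 + (29) = 29.0000
segment 2 (126.3° to 173.4°, simple-harmonic, h = -7) is passed completely: s = 29.0000 + (-7) = 22.0000
segment 3 (173.4° to 227.2°, cycloidal, h = -21) is passed completely: s = 22.0000 + (-21) = 1.0000
θ = 250.6° falls in segment 4 (227.2° to 261°, uniform, h = 6): β = 250.6 − 227.2 = 23.4°, B = 33.8°; Δs = 6·23.4/33.8 = 4.1538; s = 1.0000 + 4.1538 = 5.1538
segment 4 (227.2° to 261°, uniform, h = 6) is passed completely: s = 1.0000 + (6) = 7.0000
θ = 306.4° falls in segment 5 (261° to 323°, uniform, h = -7): β = 306.4 − 261 = 45.4°, B = 62°; Δs = -7·45.4/62 = -5.1258; s = 7.0000 − 5.1258 = 1.8742
θ = 314.6° falls in segment 5 (261° to 323°, uniform, h = -7): β = 314.6 − 261 = 53.6°, B = 62°; Δs = -7·53.6/62 = -6.0516; s = 7.0000 − 6.0516 = 0.9484
θ=250.6°: R = R0 + s = 18 + 5.1538 = 23.1538
θ=306.4°: R = R0 + s = 18 + 1.8742 = 19.8742
θ=314.6°: R = R0 + s = 18 + 0.9484 = 18.9484

θ=250.6°: 23.1538
θ=306.4°: 19.8742
θ=314.6°: 18.9484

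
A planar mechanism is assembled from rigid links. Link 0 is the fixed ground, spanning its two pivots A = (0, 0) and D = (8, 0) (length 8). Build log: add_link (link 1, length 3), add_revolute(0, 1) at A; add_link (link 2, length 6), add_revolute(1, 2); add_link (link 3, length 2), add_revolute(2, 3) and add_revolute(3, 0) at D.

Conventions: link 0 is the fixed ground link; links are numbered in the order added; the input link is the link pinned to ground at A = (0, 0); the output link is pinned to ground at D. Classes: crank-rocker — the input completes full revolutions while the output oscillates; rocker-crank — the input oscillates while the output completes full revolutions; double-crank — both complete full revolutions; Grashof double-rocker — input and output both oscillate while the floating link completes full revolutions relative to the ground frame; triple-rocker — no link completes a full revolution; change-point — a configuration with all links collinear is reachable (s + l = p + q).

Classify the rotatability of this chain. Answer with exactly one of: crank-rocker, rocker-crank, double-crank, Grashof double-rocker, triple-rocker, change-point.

lengths: ground=8, input=3, coupler=6, output=2
sorted: s=2 (shortest), l=8 (longest), p+q=9
s + l = 10 vs p + q = 9
s + l > p + q → non-Grashof → no link fully rotates → triple-rocker

triple-rocker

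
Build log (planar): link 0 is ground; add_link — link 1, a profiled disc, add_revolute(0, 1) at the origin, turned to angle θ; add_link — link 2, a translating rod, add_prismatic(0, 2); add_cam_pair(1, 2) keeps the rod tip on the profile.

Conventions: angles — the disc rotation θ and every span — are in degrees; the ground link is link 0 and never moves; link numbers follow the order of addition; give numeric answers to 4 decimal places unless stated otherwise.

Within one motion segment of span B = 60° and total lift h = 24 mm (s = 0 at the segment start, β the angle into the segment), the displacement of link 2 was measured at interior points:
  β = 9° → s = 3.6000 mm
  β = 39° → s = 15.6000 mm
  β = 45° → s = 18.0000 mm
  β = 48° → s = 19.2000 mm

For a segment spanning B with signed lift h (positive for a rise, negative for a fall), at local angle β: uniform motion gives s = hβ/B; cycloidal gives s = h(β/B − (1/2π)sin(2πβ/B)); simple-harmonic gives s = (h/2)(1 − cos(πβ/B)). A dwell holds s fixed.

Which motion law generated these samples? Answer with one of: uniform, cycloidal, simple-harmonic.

candidates at β/B = r: uniform s = h·r (linear in β); cycloidal s = h·(r − sin(2πr)/(2π)); simple-harmonic s = (h/2)(1 − cos(πr))
β=9°: printed 3.6000 | uniform 3.6000, cycloidal 0.5098, simple-harmonic 1.3079
β=39°: printed 15.6000 | uniform 15.6000, cycloidal 18.6902, simple-harmonic 17.4479
β=45°: printed 18.0000 | uniform 18.0000, cycloidal 21.8197, simple-harmonic 20.4853
β=48°: printed 19.2000 | uniform 19.2000, cycloidal 22.8328, simple-harmonic 21.7082
only one law matches every sample → uniform

uniform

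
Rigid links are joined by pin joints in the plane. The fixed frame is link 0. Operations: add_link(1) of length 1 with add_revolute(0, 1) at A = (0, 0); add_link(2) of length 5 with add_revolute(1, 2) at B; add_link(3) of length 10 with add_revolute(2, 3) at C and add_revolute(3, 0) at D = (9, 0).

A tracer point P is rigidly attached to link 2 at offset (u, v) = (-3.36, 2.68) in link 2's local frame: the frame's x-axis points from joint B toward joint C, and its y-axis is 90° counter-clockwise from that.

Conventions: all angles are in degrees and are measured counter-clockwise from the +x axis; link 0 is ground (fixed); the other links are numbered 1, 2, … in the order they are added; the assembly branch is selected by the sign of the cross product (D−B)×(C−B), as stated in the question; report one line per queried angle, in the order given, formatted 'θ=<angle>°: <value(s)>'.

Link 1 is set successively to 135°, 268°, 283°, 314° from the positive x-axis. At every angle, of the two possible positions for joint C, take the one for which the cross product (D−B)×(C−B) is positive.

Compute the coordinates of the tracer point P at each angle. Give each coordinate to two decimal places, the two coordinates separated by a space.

A=(0,0), D=(9.00,0)
θ=135°: B = A + 1.00·(cos135°, sin135°) = (-0.7071, 0.7071)
θ=135°: |BD| = 9.7328
θ=135°: circle(B,5.00) ∩ circle(D,10.00): a=1.0135, h=4.8962
θ=135°:   candidates: C₊=(0.6594,5.5167) cross=47.654; C₋=(-0.0520,-4.2498) cross=-47.654
θ=135°:   branch + wants cross > 0 → take C=(0.6594,5.5167) (cross=47.654)
θ=135°: ex = (C−B)/|BC| = (0.2733,0.9619); ey = (-0.9619,0.2733)
θ=135°: P = B + -3.36·ex + 2.68·ey = (-4.2034,-1.7925)
θ=268°: B = A + 1.00·(cos268°, sin268°) = (-0.0349, -0.9994)
θ=268°: |BD| = 9.0900
θ=268°: circle(B,5.00) ∩ circle(D,10.00): a=0.4196, h=4.9824
θ=268°:   candidates: C₊=(-0.1656,3.9989) cross=45.290; C₋=(0.9299,-5.9054) cross=-45.290
θ=268°:   branch + wants cross > 0 → take C=(-0.1656,3.9989) (cross=45.290)
θ=268°: ex = (C−B)/|BC| = (-0.0261,0.9997); ey = (-0.9997,-0.0261)
θ=268°: P = B + -3.36·ex + 2.68·ey = (-2.6261,-4.4283)
θ=283°: B = A + 1.00·(cos283°, sin283°) = (0.2250, -0.9744)
θ=283°: |BD| = 8.8290
θ=283°: circle(B,5.00) ∩ circle(D,10.00): a=0.1671, h=4.9972
θ=283°:   candidates: C₊=(-0.1605,4.0108) cross=44.120; C₋=(0.9425,-5.9226) cross=-44.120
θ=283°:   branch + wants cross > 0 → take C=(-0.1605,4.0108) (cross=44.120)
θ=283°: ex = (C−B)/|BC| = (-0.0771,0.9970); ey = (-0.9970,-0.0771)
θ=283°: P = B + -3.36·ex + 2.68·ey = (-2.1881,-4.5309)
θ=314°: B = A + 1.00·(cos314°, sin314°) = (0.6947, -0.7193)
θ=314°: |BD| = 8.3364
θ=314°: circle(B,5.00) ∩ circle(D,10.00): a=-0.3301, h=4.9891
θ=314°:   candidates: C₊=(-0.0647,4.2227) cross=41.591; C₋=(0.7963,-5.7183) cross=-41.591
θ=314°:   branch + wants cross > 0 → take C=(-0.0647,4.2227) (cross=41.591)
θ=314°: ex = (C−B)/|BC| = (-0.1519,0.9884); ey = (-0.9884,-0.1519)
θ=314°: P = B + -3.36·ex + 2.68·ey = (-1.4439,-4.4474)

θ=135°: -4.20 -1.79
θ=268°: -2.63 -4.43
θ=283°: -2.19 -4.53
θ=314°: -1.44 -4.45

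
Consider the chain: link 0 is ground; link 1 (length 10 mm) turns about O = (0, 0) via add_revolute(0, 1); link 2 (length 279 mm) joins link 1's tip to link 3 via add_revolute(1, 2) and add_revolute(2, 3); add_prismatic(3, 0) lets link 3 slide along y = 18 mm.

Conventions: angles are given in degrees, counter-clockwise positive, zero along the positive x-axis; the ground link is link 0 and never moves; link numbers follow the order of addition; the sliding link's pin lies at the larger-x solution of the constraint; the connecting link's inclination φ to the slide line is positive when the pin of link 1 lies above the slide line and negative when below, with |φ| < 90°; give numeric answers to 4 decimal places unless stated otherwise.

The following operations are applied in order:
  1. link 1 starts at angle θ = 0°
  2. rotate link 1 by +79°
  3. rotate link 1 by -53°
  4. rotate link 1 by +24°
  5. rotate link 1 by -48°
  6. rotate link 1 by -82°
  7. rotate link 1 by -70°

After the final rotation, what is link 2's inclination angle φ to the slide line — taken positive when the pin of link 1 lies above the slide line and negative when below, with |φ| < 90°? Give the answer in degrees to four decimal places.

geometry: r = 10 mm, L = 279 mm, e = 18 mm; θ starts at 0°
rotate link 1 by +79°: θ ← 0° +79° = 79°
rotate link 1 by -53°: θ ← 79° -53° = 26°
rotate link 1 by +24°: θ ← 26° +24° = 50°
rotate link 1 by -48°: θ ← 50° -48° = 2°
rotate link 1 by -82°: θ ← 2° -82° = -80°
rotate link 1 by -70°: θ ← -80° -70° = -150°
h = r sin θ − e = -5.000000 − 18 = -23.000000
sin φ = h / L = -23.000000 / 279 = -0.08243728
φ = arcsin(-0.08243728) = -4.728674°

-4.7287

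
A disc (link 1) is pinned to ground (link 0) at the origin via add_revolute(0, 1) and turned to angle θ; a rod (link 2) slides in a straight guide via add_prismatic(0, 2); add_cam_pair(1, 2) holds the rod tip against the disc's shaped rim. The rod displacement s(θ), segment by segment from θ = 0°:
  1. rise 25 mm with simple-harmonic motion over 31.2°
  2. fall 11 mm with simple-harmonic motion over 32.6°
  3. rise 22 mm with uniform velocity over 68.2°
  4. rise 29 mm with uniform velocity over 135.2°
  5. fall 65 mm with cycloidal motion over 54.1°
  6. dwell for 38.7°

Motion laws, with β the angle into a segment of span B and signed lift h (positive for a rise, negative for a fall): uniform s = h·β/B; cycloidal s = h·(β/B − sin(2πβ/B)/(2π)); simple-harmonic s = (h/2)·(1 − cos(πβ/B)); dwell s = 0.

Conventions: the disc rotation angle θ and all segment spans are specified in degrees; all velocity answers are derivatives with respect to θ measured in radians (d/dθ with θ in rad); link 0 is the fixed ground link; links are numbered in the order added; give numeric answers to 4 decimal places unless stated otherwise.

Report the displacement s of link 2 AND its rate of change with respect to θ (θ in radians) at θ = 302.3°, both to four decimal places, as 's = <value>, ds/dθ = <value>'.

segment 1 (0° to 31.2°, simple-harmonic, h = 25) is passed completely: s = 0.0000 + (25) = 25.0000
segment 2 (31.2° to 63.8°, simple-harmonic, h = -11) is passed completely: s = 25.0000 + (-11) = 14.0000
segment 3 (63.8° to 132°, uniform, h = 22) is passed completely: s = 14.0000 + (22) = 36.0000
segment 4 (132° to 267.2°, uniform, h = 29) is passed completely: s = 36.0000 + (29) = 65.0000
θ = 302.3° falls in segment 5 (267.2° to 321.3°, cycloidal, h = -65): β = 302.3 − 267.2 = 35.1°, B = 54.1°; Δs = -65·(0.6488 − sin(2π·0.6488)/(2π)) = -50.4951; s = 65.0000 − 50.4951 = 14.5049
velocity in seg [267.2°–321.3°] (cycloidal), θ in radians: β = 35.1° = 0.6126 rad, B = 54.1° = 0.9442 rad; ds/dθ = (h/B)(1 − cos(2πβ/B)) = ((-65)/0.9442)(1 − cos(2π·0.6488)) = -109.721870 mm/rad

s = 14.5049, ds/dθ = -109.7219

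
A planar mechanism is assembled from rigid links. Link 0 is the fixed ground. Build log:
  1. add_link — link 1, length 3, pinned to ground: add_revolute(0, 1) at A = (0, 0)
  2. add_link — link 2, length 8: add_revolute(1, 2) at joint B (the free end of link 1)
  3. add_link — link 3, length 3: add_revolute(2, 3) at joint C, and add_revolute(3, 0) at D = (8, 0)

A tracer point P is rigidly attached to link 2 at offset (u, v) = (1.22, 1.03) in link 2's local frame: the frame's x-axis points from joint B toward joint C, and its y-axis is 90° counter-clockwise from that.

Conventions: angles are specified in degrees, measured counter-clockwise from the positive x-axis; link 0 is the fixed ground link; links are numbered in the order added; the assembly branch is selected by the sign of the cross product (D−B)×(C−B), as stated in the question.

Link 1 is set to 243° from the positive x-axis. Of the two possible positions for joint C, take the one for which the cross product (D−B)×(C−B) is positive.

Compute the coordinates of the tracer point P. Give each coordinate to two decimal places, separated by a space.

A=(0,0), D=(8.00,0)
B = A + 3.00·(cos243°, sin243°) = (-1.3620, -2.6730)
|BD| = 9.7361
circle(B,8.00) ∩ circle(D,3.00): a=7.6926, h=2.1964
  candidates: C₊=(5.4320,1.5509) cross=21.384; C₋=(6.6380,-2.6730) cross=-21.384
  branch + wants cross > 0 → take C=(5.4320,1.5509) (cross=21.384)
ex = (C−B)/|BC| = (0.8492,0.5280); ey = (-0.5280,0.8492)
P = B + 1.22·ex + 1.03·ey = (-0.8697,-1.1541)

-0.87 -1.15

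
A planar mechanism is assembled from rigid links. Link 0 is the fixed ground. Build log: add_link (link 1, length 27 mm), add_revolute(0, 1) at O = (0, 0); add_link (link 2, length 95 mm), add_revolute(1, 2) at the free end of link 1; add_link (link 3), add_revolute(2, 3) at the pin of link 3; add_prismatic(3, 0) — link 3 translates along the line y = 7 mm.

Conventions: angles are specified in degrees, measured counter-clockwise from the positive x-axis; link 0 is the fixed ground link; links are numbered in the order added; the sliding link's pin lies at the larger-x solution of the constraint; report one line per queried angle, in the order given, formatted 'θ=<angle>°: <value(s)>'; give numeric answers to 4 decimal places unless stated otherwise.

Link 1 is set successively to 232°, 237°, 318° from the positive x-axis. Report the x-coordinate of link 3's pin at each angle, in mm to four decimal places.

geometry: r = 27 mm, L = 95 mm, e = 7 mm
θ=232°: crank pin P = (r cos θ, r sin θ) = (-16.622860, -21.276290)
θ=232°: h = r sin θ − e = -21.276290 − 7 = -28.276290
θ=232°: x = r cos θ + √(L² − h²) = -16.622860 + 90.694274 = 74.071415
θ=237°: crank pin P = (r cos θ, r sin θ) = (-14.705254, -22.644105)
θ=237°: h = r sin θ − e = -22.644105 − 7 = -29.644105
θ=237°: x = r cos θ + √(L² − h²) = -14.705254 + 90.256451 = 75.551197
θ=318°: crank pin P = (r cos θ, r sin θ) = (20.064910, -18.066526)
θ=318°: h = r sin θ − e = -18.066526 − 7 = -25.066526
θ=318°: x = r cos θ + √(L² − h²) = 20.064910 + 91.633341 = 111.698252

θ=232°: 74.0714
θ=237°: 75.5512
θ=318°: 111.6983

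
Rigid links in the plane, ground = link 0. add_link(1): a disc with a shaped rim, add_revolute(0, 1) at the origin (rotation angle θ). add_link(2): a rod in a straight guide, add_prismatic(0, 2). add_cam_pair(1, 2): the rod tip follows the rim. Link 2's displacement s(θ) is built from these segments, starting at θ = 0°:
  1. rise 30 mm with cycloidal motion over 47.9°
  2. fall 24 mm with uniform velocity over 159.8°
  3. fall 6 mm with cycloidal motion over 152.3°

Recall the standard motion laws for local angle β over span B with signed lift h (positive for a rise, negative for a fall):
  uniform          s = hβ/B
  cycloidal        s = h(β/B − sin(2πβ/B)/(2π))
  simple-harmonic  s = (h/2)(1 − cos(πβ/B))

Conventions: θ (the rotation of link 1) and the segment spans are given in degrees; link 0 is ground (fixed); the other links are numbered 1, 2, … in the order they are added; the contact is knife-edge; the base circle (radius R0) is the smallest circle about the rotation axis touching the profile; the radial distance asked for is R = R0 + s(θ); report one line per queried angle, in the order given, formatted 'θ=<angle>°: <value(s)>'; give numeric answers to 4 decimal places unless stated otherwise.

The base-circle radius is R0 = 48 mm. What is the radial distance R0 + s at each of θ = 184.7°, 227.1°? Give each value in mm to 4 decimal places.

segment 1 (0° to 47.9°, cycloidal, h = 30) is passed completely: s = 0.0000 + (30) = 30.0000
θ = 184.7° falls in segment 2 (47.9° to 207.7°, uniform, h = -24): β = 184.7 − 47.9 = 136.8°, B = 159.8°; Δs = -24·136.8/159.8 = -20.5457; s = 30.0000 − 20.5457 = 9.4543
segment 2 (47.9° to 207.7°, uniform, h = -24) is passed completely: s = 30.0000 + (-24) = 6.0000
θ = 227.1° falls in segment 3 (207.7° to 360°, cycloidal, h = -6): β = 227.1 − 207.7 = 19.4°, B = 152.3°; Δs = -6·(0.1274 − sin(2π·0.1274)/(2π)) = -0.0790; s = 6.0000 − 0.0790 = 5.9210
θ=184.7°: R = R0 + s = 48 + 9.4543 = 57.4543
θ=227.1°: R = R0 + s = 48 + 5.9210 = 53.9210

θ=184.7°: 57.4543
θ=227.1°: 53.9210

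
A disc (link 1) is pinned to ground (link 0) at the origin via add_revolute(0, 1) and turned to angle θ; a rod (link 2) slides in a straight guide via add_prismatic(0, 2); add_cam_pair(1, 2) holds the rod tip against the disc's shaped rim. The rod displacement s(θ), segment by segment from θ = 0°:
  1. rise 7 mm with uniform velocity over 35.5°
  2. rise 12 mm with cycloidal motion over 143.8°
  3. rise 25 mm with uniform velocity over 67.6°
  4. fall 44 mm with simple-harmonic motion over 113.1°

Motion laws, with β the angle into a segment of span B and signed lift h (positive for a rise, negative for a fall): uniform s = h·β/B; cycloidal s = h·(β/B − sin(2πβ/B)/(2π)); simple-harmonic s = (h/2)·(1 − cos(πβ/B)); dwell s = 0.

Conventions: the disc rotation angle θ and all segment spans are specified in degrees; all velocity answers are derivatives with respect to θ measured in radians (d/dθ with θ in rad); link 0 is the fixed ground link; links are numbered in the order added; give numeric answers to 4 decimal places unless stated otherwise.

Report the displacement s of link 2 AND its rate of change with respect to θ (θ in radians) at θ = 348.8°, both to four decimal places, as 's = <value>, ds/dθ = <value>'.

segment 1 (0° to 35.5°, uniform, h = 7) is passed completely: s = 0.0000 + (7) = 7.0000
segment 2 (35.5° to 179.3°, cycloidal, h = 12) is passed completely: s = 7.0000 + (12) = 19.0000
segment 3 (179.3° to 246.9°, uniform, h = 25) is passed completely: s = 19.0000 + (25) = 44.0000
θ = 348.8° falls in segment 4 (246.9° to 360°, simple-harmonic, h = -44): β = 348.8 − 246.9 = 101.9°, B = 113.1°; Δs = -44/2·(1 − cos(π·0.9010)) = -42.9439; s = 44.0000 − 42.9439 = 1.0561
velocity in seg [246.9°–360°] (simple-harmonic), θ in radians: β = 101.9° = 1.7785 rad, B = 113.1° = 1.9740 rad; ds/dθ = (πh/(2B)) sin(πβ/B) = (π·(-44)/(2·1.9740)) sin(π·0.9010) = -10.717896 mm/rad

s = 1.0561, ds/dθ = -10.7179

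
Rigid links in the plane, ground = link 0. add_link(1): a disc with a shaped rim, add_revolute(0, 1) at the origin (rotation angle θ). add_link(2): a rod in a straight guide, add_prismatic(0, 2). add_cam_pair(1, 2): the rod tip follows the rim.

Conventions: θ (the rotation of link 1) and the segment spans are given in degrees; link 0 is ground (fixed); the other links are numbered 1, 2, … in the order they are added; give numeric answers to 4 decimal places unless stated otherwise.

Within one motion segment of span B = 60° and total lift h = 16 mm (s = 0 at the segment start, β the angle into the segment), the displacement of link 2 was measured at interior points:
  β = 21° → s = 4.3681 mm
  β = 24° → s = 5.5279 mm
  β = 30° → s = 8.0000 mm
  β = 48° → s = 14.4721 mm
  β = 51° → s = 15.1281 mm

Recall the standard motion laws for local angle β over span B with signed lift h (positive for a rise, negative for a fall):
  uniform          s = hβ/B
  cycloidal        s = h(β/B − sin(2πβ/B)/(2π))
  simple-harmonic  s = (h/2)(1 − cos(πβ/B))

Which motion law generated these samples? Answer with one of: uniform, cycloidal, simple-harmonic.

candidates at β/B = r: uniform s = h·r (linear in β); cycloidal s = h·(r − sin(2πr)/(2π)); simple-harmonic s = (h/2)(1 − cos(πr))
β=21°: printed 4.3681 | uniform 5.6000, cycloidal 3.5399, simple-harmonic 4.3681
β=24°: printed 5.5279 | uniform 6.4000, cycloidal 4.9032, simple-harmonic 5.5279
β=30°: printed 8.0000 | uniform 8.0000, cycloidal 8.0000, simple-harmonic 8.0000
β=48°: printed 14.4721 | uniform 12.8000, cycloidal 15.2218, simple-harmonic 14.4721
β=51°: printed 15.1281 | uniform 13.6000, cycloidal 15.6601, simple-harmonic 15.1281
only one law matches every sample → simple-harmonic

simple-harmonic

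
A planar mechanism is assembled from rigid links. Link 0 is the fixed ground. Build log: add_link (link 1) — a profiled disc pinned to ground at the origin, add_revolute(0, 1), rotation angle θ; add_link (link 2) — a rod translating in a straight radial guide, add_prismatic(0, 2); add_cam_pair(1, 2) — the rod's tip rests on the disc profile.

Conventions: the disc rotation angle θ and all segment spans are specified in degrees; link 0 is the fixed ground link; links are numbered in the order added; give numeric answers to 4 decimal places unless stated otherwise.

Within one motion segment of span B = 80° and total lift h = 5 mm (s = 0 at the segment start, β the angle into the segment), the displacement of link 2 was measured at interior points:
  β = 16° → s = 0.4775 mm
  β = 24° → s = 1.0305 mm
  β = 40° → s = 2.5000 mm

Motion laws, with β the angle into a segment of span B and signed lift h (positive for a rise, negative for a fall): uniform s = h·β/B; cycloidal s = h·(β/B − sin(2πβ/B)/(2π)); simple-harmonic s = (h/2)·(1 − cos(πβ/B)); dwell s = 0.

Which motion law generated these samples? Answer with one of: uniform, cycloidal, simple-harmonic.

candidates at β/B = r: uniform s = h·r (linear in β); cycloidal s = h·(r − sin(2πr)/(2π)); simple-harmonic s = (h/2)(1 − cos(πr))
β=16°: printed 0.4775 | uniform 1.0000, cycloidal 0.2432, simple-harmonic 0.4775
β=24°: printed 1.0305 | uniform 1.5000, cycloidal 0.7432, simple-harmonic 1.0305
β=40°: printed 2.5000 | uniform 2.5000, cycloidal 2.5000, simple-harmonic 2.5000
only one law matches every sample → simple-harmonic

simple-harmonic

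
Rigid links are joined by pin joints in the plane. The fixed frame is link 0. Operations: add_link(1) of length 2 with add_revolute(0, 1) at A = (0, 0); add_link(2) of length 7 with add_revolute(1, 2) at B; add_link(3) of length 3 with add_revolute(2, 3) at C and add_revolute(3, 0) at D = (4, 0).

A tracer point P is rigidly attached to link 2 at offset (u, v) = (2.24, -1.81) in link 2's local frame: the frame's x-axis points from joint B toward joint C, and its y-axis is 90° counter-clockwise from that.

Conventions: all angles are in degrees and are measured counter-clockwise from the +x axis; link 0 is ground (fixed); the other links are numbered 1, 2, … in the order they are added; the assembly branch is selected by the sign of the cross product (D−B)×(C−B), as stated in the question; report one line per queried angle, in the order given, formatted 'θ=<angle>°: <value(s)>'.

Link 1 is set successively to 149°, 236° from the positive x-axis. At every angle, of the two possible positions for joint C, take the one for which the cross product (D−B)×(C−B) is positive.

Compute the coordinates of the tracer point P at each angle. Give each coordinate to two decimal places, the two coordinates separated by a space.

A=(0,0), D=(4.00,0)
θ=149°: B = A + 2.00·(cos149°, sin149°) = (-1.7143, 1.0301)
θ=149°: |BD| = 5.8064
θ=149°: circle(B,7.00) ∩ circle(D,3.00): a=6.3477, h=2.9508
θ=149°:   candidates: C₊=(5.0561,2.8080) cross=17.133; C₋=(4.0092,-3.0000) cross=-17.133
θ=149°:   branch + wants cross > 0 → take C=(5.0561,2.8080) (cross=17.133)
θ=149°: ex = (C−B)/|BC| = (0.9672,0.2540); ey = (-0.2540,0.9672)
θ=149°: P = B + 2.24·ex + -1.81·ey = (0.9119,-0.1517)
θ=236°: B = A + 2.00·(cos236°, sin236°) = (-1.1184, -1.6581)
θ=236°: |BD| = 5.3802
θ=236°: circle(B,7.00) ∩ circle(D,3.00): a=6.4074, h=2.8187
θ=236°:   candidates: C₊=(4.1085,2.9980) cross=15.165; C₋=(5.8458,-2.3649) cross=-15.165
θ=236°:   branch + wants cross > 0 → take C=(4.1085,2.9980) (cross=15.165)
θ=236°: ex = (C−B)/|BC| = (0.7467,0.6652); ey = (-0.6652,0.7467)
θ=236°: P = B + 2.24·ex + -1.81·ey = (1.7582,-1.5197)

θ=149°: 0.91 -0.15
θ=236°: 1.76 -1.52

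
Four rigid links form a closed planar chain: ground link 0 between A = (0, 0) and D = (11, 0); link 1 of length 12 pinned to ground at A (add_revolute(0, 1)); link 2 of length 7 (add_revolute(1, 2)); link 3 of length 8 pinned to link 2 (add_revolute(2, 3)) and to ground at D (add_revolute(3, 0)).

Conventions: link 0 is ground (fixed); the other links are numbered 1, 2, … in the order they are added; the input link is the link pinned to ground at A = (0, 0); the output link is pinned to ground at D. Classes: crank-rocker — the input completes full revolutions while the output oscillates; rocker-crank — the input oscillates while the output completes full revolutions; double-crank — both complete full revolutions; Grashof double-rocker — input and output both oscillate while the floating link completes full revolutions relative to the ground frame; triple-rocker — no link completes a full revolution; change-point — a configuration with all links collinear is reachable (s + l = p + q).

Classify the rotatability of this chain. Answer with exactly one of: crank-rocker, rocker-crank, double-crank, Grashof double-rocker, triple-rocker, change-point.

lengths: ground=11, input=12, coupler=7, output=8
sorted: s=7 (shortest), l=12 (longest), p+q=19
s + l = 19 vs p + q = 19
s + l = p + q → change-point (collinear configuration reachable)

change-point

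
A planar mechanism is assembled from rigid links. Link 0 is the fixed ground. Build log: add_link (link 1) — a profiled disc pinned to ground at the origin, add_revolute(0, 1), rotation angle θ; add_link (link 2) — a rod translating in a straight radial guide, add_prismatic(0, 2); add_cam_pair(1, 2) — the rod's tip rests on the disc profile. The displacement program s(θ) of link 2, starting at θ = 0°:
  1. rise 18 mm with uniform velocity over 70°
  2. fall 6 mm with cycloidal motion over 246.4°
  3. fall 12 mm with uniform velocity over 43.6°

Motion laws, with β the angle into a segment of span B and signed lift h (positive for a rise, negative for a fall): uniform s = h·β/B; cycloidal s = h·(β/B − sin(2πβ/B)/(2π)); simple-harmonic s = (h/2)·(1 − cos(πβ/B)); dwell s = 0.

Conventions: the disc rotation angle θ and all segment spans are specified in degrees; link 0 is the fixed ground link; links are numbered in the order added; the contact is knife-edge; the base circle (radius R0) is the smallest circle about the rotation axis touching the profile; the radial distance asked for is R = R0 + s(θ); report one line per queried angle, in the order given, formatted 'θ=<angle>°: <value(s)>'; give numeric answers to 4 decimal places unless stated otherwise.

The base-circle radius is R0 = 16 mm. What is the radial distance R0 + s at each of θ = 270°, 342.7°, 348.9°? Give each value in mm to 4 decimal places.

seg 1 [0°–70°] uniform, h=18: full span → s += 18 → s = 18.0000
seg 2 [70°–316.4°] cycloidal, h=-6: θ=270° here. β=200, B=246.4. -6·(0.8117 − sin(2π·0.8117)/(2π)) = -5.7542 → s = 12.2458
seg 2 [70°–316.4°] cycloidal, h=-6: full span → s += -6 → s = 12.0000
seg 3 [316.4°–360°] uniform, h=-12: θ=342.7° here. β=26.3, B=43.6. -12·26.3/43.6 = -7.2385 → s = 4.7615
seg 3 [316.4°–360°] uniform, h=-12: θ=348.9° here. β=32.5, B=43.6. -12·32.5/43.6 = -8.9450 → s = 3.0550
θ=270°: R = R0 + s = 16 + 12.2458 = 28.2458
θ=342.7°: R = R0 + s = 16 + 4.7615 = 20.7615
θ=348.9°: R = R0 + s = 16 + 3.0550 = 19.0550

θ=270°: 28.2458
θ=342.7°: 20.7615
θ=348.9°: 19.0550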